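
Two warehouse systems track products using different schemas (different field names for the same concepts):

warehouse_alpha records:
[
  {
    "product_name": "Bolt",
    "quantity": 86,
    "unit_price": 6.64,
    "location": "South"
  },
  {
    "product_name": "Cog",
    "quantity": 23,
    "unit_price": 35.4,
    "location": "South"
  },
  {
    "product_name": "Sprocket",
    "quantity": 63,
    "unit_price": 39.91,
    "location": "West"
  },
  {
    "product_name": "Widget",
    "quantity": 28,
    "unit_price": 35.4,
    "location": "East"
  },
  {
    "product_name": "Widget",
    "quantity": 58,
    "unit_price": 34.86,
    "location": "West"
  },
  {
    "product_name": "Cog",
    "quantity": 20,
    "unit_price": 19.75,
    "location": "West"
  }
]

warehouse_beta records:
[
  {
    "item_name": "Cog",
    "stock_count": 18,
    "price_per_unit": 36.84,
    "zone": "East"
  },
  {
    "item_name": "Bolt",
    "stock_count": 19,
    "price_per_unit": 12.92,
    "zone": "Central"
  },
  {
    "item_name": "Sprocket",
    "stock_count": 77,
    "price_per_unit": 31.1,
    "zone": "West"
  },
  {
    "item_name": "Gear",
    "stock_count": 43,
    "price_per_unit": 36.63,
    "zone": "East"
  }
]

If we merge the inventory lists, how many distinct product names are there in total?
5

Schema mapping: "product_name" (warehouse_alpha) = "item_name" (warehouse_beta) = product name

Products in warehouse_alpha: ['Bolt', 'Cog', 'Sprocket', 'Widget']
Products in warehouse_beta: ['Bolt', 'Cog', 'Gear', 'Sprocket']

Union (unique products): ['Bolt', 'Cog', 'Gear', 'Sprocket', 'Widget']
Count: 5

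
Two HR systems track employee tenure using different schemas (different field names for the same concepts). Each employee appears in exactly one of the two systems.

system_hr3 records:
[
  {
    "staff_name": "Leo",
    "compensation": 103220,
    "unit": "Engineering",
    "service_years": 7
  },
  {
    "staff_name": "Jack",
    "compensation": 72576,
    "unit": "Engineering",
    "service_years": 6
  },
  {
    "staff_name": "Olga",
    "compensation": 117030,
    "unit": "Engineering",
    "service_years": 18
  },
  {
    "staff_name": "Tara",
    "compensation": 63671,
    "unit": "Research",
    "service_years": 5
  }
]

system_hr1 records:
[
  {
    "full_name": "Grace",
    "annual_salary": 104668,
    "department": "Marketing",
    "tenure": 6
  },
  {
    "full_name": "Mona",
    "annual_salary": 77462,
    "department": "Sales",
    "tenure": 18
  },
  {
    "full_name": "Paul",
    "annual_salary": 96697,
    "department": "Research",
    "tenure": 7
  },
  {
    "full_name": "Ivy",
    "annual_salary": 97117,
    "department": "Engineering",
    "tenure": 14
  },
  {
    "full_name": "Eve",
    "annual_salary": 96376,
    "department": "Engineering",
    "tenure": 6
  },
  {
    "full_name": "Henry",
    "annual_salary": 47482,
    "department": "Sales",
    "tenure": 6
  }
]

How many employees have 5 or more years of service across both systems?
10

Reconcile schemas: "service_years" (system_hr3) = "tenure" (system_hr1) = years of service

From system_hr3: 4 employees with >= 5 years
From system_hr1: 6 employees with >= 5 years

Total: 4 + 6 = 10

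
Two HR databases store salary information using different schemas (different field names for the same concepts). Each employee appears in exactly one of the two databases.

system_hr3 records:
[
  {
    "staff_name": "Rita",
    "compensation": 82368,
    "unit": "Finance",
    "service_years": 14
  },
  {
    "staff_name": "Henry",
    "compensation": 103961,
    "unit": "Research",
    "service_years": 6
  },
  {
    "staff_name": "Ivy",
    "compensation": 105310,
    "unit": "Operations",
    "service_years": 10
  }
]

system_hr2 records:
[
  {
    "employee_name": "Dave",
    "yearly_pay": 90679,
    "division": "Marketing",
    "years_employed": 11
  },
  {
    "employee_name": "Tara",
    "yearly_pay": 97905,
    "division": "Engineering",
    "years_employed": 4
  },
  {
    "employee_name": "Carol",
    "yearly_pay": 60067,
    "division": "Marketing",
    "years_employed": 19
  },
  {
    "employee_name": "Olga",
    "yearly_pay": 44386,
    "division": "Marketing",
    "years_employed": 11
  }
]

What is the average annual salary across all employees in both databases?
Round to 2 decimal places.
83525.14

Schema mapping: "compensation" (system_hr3) = "yearly_pay" (system_hr2) = annual salary

All salaries: [82368, 103961, 105310, 90679, 97905, 60067, 44386]
Sum: 584676
Count: 7
Average: 584676 / 7 = 83525.14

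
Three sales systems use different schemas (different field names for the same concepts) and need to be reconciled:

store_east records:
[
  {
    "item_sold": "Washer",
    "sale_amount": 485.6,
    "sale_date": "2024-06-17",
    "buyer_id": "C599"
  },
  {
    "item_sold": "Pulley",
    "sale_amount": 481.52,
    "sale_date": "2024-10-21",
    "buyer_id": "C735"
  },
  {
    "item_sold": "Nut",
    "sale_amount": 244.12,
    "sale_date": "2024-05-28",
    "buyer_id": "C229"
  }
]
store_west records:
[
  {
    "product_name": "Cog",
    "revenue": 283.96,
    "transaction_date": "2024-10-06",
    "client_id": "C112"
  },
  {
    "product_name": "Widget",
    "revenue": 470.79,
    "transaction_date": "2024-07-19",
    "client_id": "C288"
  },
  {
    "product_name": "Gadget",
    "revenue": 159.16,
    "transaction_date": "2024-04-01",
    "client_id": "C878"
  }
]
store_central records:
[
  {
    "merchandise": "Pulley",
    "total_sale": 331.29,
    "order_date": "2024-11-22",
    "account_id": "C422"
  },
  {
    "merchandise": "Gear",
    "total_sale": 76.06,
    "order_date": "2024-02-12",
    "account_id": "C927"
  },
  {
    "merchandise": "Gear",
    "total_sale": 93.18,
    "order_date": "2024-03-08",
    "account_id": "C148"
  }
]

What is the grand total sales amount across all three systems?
2625.68

Schema reconciliation - all amount fields map to sale amount:

store_east (sale_amount): 1211.24
store_west (revenue): 913.91
store_central (total_sale): 500.53

Grand total: 2625.68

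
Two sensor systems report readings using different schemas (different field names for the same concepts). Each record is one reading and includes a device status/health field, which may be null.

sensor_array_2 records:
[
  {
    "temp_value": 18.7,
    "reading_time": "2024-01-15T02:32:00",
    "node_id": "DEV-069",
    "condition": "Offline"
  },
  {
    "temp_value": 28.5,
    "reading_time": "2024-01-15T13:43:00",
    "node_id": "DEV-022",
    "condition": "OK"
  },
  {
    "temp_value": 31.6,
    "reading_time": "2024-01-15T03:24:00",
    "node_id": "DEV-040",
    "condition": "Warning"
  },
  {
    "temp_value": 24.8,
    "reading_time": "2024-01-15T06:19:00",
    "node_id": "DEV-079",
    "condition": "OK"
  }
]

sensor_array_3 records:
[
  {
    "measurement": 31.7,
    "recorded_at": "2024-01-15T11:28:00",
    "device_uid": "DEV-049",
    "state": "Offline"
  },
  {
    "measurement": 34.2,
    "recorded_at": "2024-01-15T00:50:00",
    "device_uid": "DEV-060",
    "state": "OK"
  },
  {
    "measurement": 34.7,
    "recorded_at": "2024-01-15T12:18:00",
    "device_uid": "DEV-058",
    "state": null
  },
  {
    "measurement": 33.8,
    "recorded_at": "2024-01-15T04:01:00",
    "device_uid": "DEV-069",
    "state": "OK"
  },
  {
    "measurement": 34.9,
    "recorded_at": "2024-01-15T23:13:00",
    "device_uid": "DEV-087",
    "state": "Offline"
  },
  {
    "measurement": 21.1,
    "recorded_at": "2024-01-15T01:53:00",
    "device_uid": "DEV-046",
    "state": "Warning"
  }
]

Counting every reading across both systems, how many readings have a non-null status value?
9

Schema mapping: "condition" (sensor_array_2) = "state" (sensor_array_3) = status

Non-null in sensor_array_2: 4
Non-null in sensor_array_3: 5

Total non-null: 4 + 5 = 9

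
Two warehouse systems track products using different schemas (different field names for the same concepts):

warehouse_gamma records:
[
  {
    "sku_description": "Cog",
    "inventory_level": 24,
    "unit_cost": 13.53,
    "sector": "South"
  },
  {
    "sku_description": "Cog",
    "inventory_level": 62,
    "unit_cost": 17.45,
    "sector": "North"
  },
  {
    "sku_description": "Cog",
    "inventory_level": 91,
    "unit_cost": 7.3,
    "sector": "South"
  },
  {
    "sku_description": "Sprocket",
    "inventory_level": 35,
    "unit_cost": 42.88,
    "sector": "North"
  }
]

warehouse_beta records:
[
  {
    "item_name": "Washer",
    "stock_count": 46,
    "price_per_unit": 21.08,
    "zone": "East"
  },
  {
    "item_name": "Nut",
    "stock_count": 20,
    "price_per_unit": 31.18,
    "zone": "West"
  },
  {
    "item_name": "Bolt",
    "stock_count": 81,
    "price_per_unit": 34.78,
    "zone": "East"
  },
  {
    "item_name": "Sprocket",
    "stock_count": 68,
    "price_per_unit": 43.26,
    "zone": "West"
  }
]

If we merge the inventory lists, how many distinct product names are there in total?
5

Schema mapping: "sku_description" (warehouse_gamma) = "item_name" (warehouse_beta) = product name

Products in warehouse_gamma: ['Cog', 'Sprocket']
Products in warehouse_beta: ['Bolt', 'Nut', 'Sprocket', 'Washer']

Union (unique products): ['Bolt', 'Cog', 'Nut', 'Sprocket', 'Washer']
Count: 5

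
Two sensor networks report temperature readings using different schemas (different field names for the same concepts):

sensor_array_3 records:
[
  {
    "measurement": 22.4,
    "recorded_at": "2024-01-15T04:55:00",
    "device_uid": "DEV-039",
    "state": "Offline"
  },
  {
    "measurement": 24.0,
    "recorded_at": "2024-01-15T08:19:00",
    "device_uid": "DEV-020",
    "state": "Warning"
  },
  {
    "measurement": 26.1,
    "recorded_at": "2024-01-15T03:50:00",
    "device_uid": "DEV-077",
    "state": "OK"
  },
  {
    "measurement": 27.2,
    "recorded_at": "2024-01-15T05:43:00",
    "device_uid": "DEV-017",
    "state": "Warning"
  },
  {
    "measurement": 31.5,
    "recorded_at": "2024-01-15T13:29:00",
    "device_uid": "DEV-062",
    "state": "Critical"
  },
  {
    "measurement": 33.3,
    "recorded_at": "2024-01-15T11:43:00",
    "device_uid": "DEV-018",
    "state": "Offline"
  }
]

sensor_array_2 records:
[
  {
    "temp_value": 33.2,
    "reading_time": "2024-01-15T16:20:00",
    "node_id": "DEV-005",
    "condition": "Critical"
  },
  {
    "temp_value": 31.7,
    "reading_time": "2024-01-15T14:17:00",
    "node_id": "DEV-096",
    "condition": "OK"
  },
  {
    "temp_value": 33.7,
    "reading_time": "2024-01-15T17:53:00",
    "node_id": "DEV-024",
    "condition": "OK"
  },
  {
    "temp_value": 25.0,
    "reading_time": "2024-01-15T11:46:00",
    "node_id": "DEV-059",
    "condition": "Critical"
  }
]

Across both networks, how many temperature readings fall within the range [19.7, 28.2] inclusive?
5

Schema mapping: "measurement" (sensor_array_3) = "temp_value" (sensor_array_2) = temperature

Readings in [19.7, 28.2] from sensor_array_3: 4
Readings in [19.7, 28.2] from sensor_array_2: 1

Total count: 4 + 1 = 5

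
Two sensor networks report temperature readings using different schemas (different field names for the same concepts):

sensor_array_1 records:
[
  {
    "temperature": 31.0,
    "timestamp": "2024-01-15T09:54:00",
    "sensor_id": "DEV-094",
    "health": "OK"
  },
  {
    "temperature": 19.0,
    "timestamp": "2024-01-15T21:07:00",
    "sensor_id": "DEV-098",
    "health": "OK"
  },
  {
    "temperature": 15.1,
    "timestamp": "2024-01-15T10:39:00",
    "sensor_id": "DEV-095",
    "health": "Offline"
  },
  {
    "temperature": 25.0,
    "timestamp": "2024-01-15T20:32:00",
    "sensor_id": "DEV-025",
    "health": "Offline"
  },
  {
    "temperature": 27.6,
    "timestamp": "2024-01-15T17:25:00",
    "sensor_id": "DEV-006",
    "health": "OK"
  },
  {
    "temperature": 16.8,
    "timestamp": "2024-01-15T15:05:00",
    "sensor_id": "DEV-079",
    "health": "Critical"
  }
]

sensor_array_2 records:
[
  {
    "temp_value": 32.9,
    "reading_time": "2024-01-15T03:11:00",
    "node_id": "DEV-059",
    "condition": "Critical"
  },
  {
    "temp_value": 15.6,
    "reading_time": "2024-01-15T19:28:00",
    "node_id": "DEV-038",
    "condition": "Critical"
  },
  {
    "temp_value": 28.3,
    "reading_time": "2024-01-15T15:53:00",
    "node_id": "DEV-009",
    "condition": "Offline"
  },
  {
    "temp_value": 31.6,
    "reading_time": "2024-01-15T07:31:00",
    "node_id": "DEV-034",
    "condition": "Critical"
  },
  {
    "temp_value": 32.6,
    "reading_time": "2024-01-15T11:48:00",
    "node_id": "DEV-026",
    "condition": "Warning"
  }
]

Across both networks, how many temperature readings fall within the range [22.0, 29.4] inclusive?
3

Schema mapping: "temperature" (sensor_array_1) = "temp_value" (sensor_array_2) = temperature

Readings in [22.0, 29.4] from sensor_array_1: 2
Readings in [22.0, 29.4] from sensor_array_2: 1

Total count: 2 + 1 = 3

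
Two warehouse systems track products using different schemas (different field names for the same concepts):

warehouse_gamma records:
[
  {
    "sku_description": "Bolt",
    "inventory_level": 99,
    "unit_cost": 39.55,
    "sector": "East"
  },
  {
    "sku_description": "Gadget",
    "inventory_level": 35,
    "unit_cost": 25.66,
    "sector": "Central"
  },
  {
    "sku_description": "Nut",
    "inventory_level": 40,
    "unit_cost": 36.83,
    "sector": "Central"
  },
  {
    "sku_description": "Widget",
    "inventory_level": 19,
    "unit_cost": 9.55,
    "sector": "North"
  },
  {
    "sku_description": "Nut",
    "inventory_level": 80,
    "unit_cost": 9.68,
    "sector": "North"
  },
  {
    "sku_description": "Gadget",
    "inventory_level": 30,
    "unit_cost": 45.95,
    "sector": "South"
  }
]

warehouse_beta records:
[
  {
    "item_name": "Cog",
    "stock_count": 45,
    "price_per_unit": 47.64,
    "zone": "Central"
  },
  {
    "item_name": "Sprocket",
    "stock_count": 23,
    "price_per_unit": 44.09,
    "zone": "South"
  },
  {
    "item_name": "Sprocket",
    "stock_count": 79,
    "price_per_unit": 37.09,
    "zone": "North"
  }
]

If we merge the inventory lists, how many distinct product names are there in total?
6

Schema mapping: "sku_description" (warehouse_gamma) = "item_name" (warehouse_beta) = product name

Products in warehouse_gamma: ['Bolt', 'Gadget', 'Nut', 'Widget']
Products in warehouse_beta: ['Cog', 'Sprocket']

Union (unique products): ['Bolt', 'Cog', 'Gadget', 'Nut', 'Sprocket', 'Widget']
Count: 6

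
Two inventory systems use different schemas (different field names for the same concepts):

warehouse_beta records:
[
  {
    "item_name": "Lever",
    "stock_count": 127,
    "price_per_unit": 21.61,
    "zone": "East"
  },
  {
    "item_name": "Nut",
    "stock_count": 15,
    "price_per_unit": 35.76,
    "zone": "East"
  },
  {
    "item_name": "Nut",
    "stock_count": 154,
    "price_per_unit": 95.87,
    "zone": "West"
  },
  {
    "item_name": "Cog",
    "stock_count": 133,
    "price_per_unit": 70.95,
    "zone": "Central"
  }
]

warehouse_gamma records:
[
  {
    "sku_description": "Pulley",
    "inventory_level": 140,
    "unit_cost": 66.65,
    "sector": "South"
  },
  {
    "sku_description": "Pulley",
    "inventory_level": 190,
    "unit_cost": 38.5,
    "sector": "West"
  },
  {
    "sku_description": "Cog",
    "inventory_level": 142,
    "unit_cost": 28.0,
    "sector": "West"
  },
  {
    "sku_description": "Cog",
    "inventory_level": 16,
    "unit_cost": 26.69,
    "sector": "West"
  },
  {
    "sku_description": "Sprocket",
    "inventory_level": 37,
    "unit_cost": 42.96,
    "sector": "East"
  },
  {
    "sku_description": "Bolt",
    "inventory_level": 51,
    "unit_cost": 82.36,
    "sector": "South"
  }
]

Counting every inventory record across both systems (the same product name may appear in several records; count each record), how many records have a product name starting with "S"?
1

Schema mapping: "item_name" (warehouse_beta) = "sku_description" (warehouse_gamma) = product name

Records with product name starting with "S" in warehouse_beta: 0
Records with product name starting with "S" in warehouse_gamma: 1

Total: 0 + 1 = 1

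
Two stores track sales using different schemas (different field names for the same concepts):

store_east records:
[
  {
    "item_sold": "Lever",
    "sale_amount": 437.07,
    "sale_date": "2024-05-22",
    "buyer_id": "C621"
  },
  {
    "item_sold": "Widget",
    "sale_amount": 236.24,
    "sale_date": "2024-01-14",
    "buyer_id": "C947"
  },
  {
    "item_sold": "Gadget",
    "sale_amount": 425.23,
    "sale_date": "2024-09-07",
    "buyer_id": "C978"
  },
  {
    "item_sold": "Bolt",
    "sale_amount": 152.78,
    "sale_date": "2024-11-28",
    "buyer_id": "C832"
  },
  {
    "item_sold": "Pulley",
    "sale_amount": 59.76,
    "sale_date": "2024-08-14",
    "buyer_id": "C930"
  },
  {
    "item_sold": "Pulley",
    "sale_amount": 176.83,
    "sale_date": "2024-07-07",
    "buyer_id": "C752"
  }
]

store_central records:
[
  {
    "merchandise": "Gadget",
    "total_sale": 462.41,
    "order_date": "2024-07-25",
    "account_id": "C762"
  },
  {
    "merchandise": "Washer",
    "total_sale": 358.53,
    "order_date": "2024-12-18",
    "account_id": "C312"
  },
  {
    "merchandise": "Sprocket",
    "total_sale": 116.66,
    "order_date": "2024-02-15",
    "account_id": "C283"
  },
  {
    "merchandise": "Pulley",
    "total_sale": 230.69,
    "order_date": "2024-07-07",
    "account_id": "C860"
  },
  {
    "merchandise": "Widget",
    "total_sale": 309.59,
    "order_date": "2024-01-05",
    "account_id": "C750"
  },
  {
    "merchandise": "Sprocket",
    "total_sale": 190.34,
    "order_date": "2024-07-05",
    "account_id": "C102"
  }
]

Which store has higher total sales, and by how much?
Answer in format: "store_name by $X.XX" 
store_central by $180.31

Schema mapping: "sale_amount" (store_east) = "total_sale" (store_central) = sale amount

Total for store_east: 1487.91
Total for store_central: 1668.22

Difference: |1487.91 - 1668.22| = 180.31
store_central has higher sales by $180.31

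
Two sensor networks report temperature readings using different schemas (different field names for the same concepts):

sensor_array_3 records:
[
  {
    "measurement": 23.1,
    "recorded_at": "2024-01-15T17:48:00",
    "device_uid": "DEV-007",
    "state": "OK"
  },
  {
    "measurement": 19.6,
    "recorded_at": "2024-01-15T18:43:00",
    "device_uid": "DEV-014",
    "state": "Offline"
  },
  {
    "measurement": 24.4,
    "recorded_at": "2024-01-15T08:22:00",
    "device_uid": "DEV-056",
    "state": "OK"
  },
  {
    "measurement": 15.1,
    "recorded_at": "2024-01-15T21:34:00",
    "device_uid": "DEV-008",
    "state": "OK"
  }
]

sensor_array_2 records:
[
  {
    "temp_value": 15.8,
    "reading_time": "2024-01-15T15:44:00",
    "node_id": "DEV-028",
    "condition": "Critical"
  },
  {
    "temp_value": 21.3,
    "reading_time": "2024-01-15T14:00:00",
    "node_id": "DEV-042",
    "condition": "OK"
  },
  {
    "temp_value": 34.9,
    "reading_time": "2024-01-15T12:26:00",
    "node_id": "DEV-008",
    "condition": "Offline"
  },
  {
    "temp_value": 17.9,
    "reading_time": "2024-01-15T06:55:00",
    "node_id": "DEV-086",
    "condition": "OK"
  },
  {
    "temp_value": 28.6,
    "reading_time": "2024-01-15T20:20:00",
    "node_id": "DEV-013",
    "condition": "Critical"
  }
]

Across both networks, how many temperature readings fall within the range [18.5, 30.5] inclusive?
5

Schema mapping: "measurement" (sensor_array_3) = "temp_value" (sensor_array_2) = temperature

Readings in [18.5, 30.5] from sensor_array_3: 3
Readings in [18.5, 30.5] from sensor_array_2: 2

Total count: 3 + 2 = 5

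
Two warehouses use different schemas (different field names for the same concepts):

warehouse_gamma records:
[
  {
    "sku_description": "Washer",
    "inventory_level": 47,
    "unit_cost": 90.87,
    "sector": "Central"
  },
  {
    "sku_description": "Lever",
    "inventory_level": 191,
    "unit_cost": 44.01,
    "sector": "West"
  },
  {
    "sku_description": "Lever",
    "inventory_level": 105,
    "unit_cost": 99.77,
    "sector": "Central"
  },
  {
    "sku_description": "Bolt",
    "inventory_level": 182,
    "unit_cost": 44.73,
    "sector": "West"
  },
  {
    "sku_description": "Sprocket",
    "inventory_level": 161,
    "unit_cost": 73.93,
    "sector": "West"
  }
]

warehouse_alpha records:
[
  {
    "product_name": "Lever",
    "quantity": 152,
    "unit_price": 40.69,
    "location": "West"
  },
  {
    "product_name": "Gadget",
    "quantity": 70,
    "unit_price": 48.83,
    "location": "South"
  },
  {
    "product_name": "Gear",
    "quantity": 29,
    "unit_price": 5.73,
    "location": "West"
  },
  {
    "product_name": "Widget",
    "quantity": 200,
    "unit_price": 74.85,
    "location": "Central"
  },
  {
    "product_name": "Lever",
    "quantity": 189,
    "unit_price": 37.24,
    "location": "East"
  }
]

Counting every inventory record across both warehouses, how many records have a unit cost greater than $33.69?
9

Schema mapping: "unit_cost" (warehouse_gamma) = "unit_price" (warehouse_alpha) = unit cost

Records > $33.69 in warehouse_gamma: 5
Records > $33.69 in warehouse_alpha: 4

Total count: 5 + 4 = 9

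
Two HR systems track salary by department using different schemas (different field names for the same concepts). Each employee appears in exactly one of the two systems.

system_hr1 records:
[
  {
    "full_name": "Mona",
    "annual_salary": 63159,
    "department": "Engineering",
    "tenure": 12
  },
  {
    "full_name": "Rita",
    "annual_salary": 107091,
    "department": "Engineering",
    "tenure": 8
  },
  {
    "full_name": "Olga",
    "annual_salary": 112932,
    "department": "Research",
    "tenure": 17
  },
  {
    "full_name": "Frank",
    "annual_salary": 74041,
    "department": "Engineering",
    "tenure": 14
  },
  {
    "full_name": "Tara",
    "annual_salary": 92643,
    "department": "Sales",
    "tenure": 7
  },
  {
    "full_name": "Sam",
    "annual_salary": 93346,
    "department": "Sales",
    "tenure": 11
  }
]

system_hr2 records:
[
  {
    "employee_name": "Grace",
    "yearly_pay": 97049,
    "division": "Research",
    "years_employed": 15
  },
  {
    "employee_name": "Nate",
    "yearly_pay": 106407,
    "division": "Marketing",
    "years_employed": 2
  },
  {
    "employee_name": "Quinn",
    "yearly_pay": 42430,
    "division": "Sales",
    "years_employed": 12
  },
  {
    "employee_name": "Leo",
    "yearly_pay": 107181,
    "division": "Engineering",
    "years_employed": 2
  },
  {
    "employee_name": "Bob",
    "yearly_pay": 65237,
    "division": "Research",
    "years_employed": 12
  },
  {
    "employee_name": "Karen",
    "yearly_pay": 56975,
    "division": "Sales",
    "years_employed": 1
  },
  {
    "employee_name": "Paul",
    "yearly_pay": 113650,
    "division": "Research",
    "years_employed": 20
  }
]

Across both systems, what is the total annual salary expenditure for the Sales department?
285394

Schema mappings:
- "department" (system_hr1) = "division" (system_hr2) = department
- "annual_salary" (system_hr1) = "yearly_pay" (system_hr2) = salary

Sales salaries from system_hr1: 185989
Sales salaries from system_hr2: 99405

Total: 185989 + 99405 = 285394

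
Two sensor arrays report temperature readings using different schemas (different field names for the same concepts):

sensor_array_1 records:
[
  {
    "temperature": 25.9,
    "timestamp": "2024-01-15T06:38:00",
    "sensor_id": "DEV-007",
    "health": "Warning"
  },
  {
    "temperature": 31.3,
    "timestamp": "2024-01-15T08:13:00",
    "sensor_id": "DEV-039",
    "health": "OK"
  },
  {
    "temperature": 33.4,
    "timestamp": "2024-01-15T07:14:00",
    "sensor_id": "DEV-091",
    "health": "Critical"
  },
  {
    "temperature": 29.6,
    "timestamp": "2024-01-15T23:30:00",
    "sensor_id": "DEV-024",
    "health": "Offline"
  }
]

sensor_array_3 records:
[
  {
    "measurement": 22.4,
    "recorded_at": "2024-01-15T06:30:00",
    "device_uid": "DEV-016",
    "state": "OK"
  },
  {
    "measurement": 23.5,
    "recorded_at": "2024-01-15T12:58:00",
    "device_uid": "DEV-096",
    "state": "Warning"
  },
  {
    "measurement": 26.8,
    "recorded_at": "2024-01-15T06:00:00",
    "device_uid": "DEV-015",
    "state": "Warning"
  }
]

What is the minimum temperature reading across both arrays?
22.4

Schema mapping: "temperature" (sensor_array_1) = "measurement" (sensor_array_3) = temperature reading

Minimum in sensor_array_1: 25.9
Minimum in sensor_array_3: 22.4

Overall minimum: min(25.9, 22.4) = 22.4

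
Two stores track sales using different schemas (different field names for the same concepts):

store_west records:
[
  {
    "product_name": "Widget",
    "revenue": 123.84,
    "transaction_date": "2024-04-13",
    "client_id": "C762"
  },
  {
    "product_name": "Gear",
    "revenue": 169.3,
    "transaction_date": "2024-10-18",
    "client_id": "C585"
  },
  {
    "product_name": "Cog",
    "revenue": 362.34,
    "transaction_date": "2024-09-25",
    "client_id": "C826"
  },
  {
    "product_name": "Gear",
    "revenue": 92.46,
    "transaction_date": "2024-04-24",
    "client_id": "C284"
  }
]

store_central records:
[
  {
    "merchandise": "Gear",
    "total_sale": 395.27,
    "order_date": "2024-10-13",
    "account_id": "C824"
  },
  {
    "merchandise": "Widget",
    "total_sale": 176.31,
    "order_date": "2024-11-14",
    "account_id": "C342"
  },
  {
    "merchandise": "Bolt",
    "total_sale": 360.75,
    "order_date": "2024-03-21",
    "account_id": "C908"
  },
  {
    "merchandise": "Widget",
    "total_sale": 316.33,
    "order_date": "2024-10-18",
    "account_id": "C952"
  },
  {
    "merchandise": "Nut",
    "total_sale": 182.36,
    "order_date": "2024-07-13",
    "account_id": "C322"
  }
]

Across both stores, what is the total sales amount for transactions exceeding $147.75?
1962.66

Schema mapping: "revenue" (store_west) = "total_sale" (store_central) = sale amount

Sum of sales > $147.75 in store_west: 531.64
Sum of sales > $147.75 in store_central: 1431.02

Total: 531.64 + 1431.02 = 1962.66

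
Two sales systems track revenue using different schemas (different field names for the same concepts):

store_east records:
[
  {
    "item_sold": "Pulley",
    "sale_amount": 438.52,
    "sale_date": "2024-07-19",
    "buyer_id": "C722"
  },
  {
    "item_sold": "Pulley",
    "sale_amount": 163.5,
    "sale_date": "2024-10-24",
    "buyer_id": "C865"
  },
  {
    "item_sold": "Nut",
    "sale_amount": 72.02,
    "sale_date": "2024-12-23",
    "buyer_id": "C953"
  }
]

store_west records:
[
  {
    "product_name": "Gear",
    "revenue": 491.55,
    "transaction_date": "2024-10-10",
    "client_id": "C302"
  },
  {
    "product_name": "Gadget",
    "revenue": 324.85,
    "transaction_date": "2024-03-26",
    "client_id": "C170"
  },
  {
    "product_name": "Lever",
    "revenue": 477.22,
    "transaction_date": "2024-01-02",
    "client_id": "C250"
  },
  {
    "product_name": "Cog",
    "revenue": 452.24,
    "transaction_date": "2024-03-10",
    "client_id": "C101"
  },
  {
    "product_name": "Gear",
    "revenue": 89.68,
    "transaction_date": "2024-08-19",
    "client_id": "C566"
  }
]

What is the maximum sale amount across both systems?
491.55

Reconcile: "sale_amount" (store_east) = "revenue" (store_west) = sale amount

Maximum in store_east: 438.52
Maximum in store_west: 491.55

Overall maximum: max(438.52, 491.55) = 491.55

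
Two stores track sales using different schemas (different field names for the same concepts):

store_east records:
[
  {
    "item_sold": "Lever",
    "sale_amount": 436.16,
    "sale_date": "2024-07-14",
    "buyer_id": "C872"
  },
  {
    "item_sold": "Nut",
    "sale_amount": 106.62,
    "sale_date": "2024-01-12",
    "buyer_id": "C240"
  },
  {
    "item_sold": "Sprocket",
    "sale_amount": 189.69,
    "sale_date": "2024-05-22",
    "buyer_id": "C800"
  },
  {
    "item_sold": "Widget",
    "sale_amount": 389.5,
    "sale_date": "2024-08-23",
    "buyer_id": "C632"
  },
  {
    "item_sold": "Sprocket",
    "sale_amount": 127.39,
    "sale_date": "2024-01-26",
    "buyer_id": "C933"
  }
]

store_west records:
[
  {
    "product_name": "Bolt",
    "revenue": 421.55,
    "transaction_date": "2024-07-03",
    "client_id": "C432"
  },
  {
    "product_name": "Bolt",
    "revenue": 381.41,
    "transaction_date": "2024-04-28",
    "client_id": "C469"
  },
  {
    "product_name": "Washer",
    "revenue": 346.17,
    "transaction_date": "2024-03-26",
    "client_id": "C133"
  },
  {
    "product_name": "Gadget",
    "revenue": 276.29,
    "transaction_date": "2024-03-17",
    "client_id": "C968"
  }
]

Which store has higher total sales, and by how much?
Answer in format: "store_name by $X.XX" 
store_west by $176.06

Schema mapping: "sale_amount" (store_east) = "revenue" (store_west) = sale amount

Total for store_east: 1249.36
Total for store_west: 1425.42

Difference: |1249.36 - 1425.42| = 176.06
store_west has higher sales by $176.06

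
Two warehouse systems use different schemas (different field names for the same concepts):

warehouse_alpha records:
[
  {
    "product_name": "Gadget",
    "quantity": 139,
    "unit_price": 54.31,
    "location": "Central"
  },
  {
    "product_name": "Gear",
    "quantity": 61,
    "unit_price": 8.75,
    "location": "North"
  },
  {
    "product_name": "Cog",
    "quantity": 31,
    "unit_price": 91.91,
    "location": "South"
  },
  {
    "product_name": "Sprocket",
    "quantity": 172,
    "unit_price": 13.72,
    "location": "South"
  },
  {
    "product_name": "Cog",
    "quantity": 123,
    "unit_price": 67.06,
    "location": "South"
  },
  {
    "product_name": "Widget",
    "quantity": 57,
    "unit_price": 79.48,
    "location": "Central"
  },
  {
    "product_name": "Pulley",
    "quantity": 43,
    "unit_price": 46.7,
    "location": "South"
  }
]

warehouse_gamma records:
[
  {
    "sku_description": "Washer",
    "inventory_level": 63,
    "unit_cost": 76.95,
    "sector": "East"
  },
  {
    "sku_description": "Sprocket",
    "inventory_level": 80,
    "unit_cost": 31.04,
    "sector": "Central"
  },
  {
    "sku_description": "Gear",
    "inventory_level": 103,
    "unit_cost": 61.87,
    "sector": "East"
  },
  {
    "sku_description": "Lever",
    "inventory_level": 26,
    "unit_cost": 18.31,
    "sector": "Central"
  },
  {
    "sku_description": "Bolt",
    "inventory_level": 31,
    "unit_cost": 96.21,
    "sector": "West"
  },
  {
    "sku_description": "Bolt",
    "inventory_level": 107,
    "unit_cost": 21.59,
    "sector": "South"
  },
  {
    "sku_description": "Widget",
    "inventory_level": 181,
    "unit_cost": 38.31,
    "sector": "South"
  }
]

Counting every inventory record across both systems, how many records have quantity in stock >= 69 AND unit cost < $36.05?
3

Schema mappings:
- "quantity" (warehouse_alpha) = "inventory_level" (warehouse_gamma) = quantity
- "unit_price" (warehouse_alpha) = "unit_cost" (warehouse_gamma) = unit cost

Records meeting both conditions in warehouse_alpha: 1
Records meeting both conditions in warehouse_gamma: 2

Total: 1 + 2 = 3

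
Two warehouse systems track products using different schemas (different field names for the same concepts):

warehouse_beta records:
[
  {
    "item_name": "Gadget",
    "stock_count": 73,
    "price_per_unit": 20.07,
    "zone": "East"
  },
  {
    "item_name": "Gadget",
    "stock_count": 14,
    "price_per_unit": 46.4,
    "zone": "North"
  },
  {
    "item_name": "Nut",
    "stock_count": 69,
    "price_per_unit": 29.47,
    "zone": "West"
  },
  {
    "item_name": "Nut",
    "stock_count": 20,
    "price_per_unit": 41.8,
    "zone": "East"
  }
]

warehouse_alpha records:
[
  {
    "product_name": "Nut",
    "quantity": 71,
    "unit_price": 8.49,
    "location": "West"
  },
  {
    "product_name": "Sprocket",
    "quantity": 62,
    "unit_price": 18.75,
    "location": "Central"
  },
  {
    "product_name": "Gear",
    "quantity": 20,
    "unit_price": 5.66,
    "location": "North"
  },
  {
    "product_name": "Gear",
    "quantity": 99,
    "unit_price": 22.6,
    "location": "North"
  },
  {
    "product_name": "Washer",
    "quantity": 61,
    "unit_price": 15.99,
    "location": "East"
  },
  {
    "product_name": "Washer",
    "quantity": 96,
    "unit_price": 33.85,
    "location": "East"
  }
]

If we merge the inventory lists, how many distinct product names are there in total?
5

Schema mapping: "item_name" (warehouse_beta) = "product_name" (warehouse_alpha) = product name

Products in warehouse_beta: ['Gadget', 'Nut']
Products in warehouse_alpha: ['Gear', 'Nut', 'Sprocket', 'Washer']

Union (unique products): ['Gadget', 'Gear', 'Nut', 'Sprocket', 'Washer']
Count: 5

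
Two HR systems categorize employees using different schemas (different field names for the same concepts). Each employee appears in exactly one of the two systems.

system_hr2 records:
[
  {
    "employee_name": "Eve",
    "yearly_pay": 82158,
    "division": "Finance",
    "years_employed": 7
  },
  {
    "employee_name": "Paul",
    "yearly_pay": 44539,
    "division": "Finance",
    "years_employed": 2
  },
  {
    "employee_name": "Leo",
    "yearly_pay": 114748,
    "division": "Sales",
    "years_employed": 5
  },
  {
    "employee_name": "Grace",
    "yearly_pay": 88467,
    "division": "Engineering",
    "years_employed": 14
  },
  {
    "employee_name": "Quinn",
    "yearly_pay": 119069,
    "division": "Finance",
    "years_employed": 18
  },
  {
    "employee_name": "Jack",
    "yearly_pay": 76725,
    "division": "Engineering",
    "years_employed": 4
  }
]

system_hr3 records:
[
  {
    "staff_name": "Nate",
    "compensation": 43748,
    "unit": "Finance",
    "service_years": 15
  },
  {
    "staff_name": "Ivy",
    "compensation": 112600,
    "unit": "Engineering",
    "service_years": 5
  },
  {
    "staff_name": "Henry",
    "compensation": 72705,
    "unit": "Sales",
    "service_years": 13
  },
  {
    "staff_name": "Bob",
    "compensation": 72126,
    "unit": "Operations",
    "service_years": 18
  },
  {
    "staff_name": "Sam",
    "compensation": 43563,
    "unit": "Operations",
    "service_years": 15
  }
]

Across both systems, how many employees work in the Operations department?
2

Schema mapping: "division" (system_hr2) = "unit" (system_hr3) = department

Operations employees in system_hr2: 0
Operations employees in system_hr3: 2

Total in Operations: 0 + 2 = 2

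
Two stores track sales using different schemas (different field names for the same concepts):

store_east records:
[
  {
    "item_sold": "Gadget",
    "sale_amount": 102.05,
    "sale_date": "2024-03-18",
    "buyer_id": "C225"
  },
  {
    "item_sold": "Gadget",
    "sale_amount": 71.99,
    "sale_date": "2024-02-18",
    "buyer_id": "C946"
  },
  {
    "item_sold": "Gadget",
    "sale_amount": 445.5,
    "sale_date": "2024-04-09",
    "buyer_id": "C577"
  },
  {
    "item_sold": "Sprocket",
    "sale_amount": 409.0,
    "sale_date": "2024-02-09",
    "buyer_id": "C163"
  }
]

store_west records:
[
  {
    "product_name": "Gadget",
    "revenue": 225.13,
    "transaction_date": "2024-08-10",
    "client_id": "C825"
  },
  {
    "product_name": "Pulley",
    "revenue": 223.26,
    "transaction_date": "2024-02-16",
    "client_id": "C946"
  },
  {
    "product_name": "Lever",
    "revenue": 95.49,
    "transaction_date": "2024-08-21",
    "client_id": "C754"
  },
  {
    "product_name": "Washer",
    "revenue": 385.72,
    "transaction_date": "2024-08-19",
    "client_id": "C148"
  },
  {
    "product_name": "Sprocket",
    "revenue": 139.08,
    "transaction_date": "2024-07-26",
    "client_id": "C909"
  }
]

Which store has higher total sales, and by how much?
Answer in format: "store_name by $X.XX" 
store_west by $40.14

Schema mapping: "sale_amount" (store_east) = "revenue" (store_west) = sale amount

Total for store_east: 1028.54
Total for store_west: 1068.68

Difference: |1028.54 - 1068.68| = 40.14
store_west has higher sales by $40.14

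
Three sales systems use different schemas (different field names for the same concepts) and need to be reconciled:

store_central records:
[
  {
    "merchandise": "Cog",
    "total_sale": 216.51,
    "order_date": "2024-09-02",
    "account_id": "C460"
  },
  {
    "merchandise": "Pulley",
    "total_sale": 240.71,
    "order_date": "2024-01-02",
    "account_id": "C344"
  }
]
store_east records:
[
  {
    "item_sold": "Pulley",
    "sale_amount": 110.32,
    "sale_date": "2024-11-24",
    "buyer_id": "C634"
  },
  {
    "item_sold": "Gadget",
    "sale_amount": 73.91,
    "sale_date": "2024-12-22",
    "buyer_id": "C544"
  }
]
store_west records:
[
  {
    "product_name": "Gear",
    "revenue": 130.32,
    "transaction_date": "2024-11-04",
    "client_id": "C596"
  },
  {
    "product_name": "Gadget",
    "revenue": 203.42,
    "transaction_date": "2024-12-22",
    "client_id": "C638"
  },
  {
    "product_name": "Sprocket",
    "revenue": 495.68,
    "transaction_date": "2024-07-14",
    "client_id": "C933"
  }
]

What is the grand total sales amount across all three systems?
1470.87

Schema reconciliation - all amount fields map to sale amount:

store_central (total_sale): 457.22
store_east (sale_amount): 184.23
store_west (revenue): 829.42

Grand total: 1470.87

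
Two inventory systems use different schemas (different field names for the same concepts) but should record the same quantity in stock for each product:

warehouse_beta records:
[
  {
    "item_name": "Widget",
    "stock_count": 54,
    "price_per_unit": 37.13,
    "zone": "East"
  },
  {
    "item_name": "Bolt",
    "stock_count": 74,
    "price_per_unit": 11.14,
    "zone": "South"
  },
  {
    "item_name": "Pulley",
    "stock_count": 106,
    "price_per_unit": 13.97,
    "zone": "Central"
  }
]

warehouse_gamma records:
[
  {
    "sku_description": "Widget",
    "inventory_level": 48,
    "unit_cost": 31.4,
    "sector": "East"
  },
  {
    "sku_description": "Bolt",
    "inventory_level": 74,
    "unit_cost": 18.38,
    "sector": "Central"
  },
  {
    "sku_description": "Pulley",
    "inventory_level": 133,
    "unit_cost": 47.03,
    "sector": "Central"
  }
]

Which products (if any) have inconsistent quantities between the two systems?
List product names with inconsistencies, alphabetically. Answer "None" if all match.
Pulley, Widget

Schema mappings:
- "item_name" (warehouse_beta) = "sku_description" (warehouse_gamma) = product name
- "stock_count" (warehouse_beta) = "inventory_level" (warehouse_gamma) = quantity

Comparison:
  Widget: 54 vs 48 - MISMATCH
  Bolt: 74 vs 74 - MATCH
  Pulley: 106 vs 133 - MISMATCH

Products with inconsistencies: Pulley, Widget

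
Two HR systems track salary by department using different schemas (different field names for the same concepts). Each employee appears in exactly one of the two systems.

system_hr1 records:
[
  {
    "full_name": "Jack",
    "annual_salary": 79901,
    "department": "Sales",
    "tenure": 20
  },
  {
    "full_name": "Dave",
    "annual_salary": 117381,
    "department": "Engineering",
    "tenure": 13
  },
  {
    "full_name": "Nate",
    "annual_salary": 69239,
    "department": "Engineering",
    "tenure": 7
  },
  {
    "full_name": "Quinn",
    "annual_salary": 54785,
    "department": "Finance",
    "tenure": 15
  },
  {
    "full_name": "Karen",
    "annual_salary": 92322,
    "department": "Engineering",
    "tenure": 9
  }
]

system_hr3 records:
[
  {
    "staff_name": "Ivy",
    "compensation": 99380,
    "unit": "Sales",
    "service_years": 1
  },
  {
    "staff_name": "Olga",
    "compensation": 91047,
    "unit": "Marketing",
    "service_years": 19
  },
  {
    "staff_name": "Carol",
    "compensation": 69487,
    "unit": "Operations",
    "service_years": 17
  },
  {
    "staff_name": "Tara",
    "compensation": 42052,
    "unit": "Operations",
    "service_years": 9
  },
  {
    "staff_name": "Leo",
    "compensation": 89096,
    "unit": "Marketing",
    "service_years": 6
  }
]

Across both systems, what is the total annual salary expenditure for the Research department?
0

Schema mappings:
- "department" (system_hr1) = "unit" (system_hr3) = department
- "annual_salary" (system_hr1) = "compensation" (system_hr3) = salary

Research salaries from system_hr1: 0
Research salaries from system_hr3: 0

Total: 0 + 0 = 0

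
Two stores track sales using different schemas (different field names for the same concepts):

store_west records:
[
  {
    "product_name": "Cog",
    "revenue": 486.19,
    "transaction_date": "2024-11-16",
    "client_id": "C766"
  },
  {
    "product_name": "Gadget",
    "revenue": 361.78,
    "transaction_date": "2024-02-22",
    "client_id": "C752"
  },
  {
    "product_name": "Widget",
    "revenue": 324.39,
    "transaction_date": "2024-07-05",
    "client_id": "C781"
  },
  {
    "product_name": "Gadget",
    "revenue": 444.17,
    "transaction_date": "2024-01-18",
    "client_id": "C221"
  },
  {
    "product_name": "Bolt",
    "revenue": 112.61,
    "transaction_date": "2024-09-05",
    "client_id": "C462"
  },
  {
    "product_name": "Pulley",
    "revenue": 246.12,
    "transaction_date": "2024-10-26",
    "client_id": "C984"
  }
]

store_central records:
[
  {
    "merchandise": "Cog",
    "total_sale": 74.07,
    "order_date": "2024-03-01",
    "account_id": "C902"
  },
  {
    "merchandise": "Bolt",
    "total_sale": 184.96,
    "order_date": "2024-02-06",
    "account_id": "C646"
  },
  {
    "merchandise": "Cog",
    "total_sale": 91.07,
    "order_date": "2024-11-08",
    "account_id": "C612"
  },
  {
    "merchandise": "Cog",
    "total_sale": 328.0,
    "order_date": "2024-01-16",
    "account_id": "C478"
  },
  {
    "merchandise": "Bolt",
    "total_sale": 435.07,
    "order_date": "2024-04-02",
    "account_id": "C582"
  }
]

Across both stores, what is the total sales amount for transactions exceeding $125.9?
2810.68

Schema mapping: "revenue" (store_west) = "total_sale" (store_central) = sale amount

Sum of sales > $125.9 in store_west: 1862.65
Sum of sales > $125.9 in store_central: 948.03

Total: 1862.65 + 948.03 = 2810.68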